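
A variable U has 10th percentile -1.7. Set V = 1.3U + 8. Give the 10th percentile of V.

10th percentile of V = 5.79

Since a = 1.3 > 0 the transformation is increasing, so the 10th percentile of V = a·(P_{10} of U) + b = 1.3·(-1.7) + 8 = 5.79.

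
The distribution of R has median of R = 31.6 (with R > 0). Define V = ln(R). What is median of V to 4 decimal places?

median of V = 3.4532

ln(R) is monotone on this domain, so median of V = ln(31.6) ≈ 3.4532.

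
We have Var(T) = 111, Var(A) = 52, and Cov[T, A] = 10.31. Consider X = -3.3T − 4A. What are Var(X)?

Var(X) = a²·Var(T) + b²·Var(A) + 2ab·Cov[T, A] with a = -3.3, b = -4.
= (-3.3)²·111 + (-4)²·52 + 2·(-3.3)·(-4)·10.31
= 1208.79 + 832 + 272.184 = 2312.974.

Var(X) = 2312.974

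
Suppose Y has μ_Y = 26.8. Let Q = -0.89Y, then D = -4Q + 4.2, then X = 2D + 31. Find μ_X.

μ_X = 230.216

μ_Q = (-0.89)·26.8 = -23.852.
μ_D = (-4)·(-23.852) + 4.2 = 99.608.
μ_X = 2·99.608 + 31 = 230.216.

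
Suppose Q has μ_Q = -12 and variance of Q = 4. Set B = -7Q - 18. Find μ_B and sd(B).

B = -7Q - 18 is linear with a = -7, b = -18.
μ_B = a·μ_Q + b = (-7)·(-12) + (-18) = 66.
sd(Q) = √4 = 2.
sd(B) = |a|·sd(Q) = |-7|·2 = 14.

μ_B = 66, sd(B) = 14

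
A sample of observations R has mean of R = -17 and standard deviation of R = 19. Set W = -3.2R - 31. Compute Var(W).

W = -3.2R - 31 is linear with a = -3.2, b = -31.
Var(R) = 19² = 361.
Var(W) = a²·Var(R) = (-3.2)²·361 = 3696.64 (the additive constant -31 does not affect variance).

Var(W) = 3696.64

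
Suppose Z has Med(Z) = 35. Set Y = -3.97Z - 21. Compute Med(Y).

A linear map preserves order up to sign, so Med(Y) = a·Med(Z) + b = (-3.97)·35 + (-21) = -159.95.

Med(Y) = -159.95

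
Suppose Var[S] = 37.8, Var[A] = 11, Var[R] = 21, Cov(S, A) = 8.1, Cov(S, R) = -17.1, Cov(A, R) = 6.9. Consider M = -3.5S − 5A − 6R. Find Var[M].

Var[M] = a²·Var[S] + b²·Var[A] + c²·Var[R] + 2ab·Cov(S, A) + 2ac·Cov(S, R) + 2bc·Cov(A, R), with a = -3.5, b = -5, c = -6.
= 463.05 + 275 + 756 + 283.5 + (-718.2) + 414
= 1473.35.

Var[M] = 1473.35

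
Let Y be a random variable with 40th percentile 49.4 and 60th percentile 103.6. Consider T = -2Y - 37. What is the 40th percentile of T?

40th percentile of T = -244.2

Since a = -2 < 0 the transformation is decreasing, reversing order: the 40th percentile of T corresponds to the 60th percentile of Y.
So P_{40}(T) = a·P_{60}(Y) + b = (-2)·103.6 + (-37) = -244.2.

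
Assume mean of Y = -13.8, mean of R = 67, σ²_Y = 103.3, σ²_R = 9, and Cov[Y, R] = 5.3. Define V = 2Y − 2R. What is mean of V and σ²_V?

mean of V = -161.6, σ²_V = 406.8

mean of V = 2·mean of Y + (-2)·mean of R = 2·(-13.8) + (-2)·67 = -161.6.
σ²_V = a²·σ²_Y + b²·σ²_R + 2ab·Cov[Y, R] with a = 2, b = -2.
= 2²·103.3 + (-2)²·9 + 2·2·(-2)·5.3
= 413.2 + 36 + (-42.4) = 406.8.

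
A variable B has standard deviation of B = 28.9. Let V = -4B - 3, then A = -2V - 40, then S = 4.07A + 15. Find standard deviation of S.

standard deviation of S = 940.984

standard deviation of V = |-4|·28.9 = 115.6.
standard deviation of A = |-2|·115.6 = 231.2.
standard deviation of S = |4.07|·231.2 = 940.984.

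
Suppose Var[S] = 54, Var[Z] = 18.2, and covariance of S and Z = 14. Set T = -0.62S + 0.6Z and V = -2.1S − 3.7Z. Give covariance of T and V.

By bilinearity, covariance of T and V = ac·Var[S] + bd·Var[Z] + (ad+bc)·covariance of S and Z, with a=-0.62, b=0.6, c=-2.1, d=-3.7.
ac·Var[S] = (-0.62)·(-2.1)·54 = 70.308
bd·Var[Z] = 0.6·(-3.7)·18.2 = -40.404
(ad+bc)·covariance of S and Z = (1.034)·14 = 14.476
covariance of T and V = 70.308 + (-40.404) + 14.476 = 44.38.

covariance of T and V = 44.38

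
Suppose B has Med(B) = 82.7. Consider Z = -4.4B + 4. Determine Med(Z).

Med(Z) = -359.88

A linear map preserves order up to sign, so Med(Z) = a·Med(B) + b = (-4.4)·82.7 + 4 = -359.88.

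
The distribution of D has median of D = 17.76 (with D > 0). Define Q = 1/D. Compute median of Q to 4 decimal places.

median of Q = 0.0563

1/D is monotone on this domain, so median of Q = 1/(17.76) ≈ 0.0563.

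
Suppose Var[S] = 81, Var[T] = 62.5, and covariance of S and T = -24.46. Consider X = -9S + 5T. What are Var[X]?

Var[X] = a²·Var[S] + b²·Var[T] + 2ab·covariance of S and T with a = -9, b = 5.
= (-9)²·81 + 5²·62.5 + 2·(-9)·5·(-24.46)
= 6561 + 1562.5 + 2201.4 = 10324.9.

Var[X] = 10324.9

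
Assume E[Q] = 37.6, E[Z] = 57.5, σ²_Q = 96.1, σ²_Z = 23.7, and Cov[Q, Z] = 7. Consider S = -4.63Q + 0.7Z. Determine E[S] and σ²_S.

E[S] = (-4.63)·E[Q] + 0.7·E[Z] = (-4.63)·37.6 + 0.7·57.5 = -133.838.
σ²_S = a²·σ²_Q + b²·σ²_Z + 2ab·Cov[Q, Z] with a = -4.63, b = 0.7.
= (-4.63)²·96.1 + 0.7²·23.7 + 2·(-4.63)·0.7·7
= 2060.08609 + 11.613 + (-45.374) = 2026.32509.

E[S] = -133.838, σ²_S = 2026.32509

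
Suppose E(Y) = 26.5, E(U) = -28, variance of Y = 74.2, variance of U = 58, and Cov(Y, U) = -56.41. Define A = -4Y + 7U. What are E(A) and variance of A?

E(A) = -302, variance of A = 7188.16

E(A) = (-4)·E(Y) + 7·E(U) = (-4)·26.5 + 7·(-28) = -302.
variance of A = a²·variance of Y + b²·variance of U + 2ab·Cov(Y, U) with a = -4, b = 7.
= (-4)²·74.2 + 7²·58 + 2·(-4)·7·(-56.41)
= 1187.2 + 2842 + 3158.96 = 7188.16.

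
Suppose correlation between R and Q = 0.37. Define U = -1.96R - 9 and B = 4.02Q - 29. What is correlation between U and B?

correlation between U and B = -0.37

Linear rescalings preserve |correlation|; the slopes -1.96 and 4.02 have opposite signs, so the correlation flips sign: correlation between U and B = −correlation between R and Q = -0.37.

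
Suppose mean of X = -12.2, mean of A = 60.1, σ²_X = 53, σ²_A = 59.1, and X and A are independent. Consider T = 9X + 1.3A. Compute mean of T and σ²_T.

mean of T = 9·mean of X + 1.3·mean of A = 9·(-12.2) + 1.3·60.1 = -31.67.
σ²_T = a²·σ²_X + b²·σ²_A + 2ab·Cov[X, A] with a = 9, b = 1.3.
Independence gives Cov[X, A] = 0.
= 9²·53 + 1.3²·59.1 + 2·9·1.3·0
= 4293 + 99.879 + 0 = 4392.879.

mean of T = -31.67, σ²_T = 4392.879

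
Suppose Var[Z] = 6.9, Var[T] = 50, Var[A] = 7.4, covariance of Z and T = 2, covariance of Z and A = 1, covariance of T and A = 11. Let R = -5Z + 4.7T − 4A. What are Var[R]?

Var[R] = a²·Var[Z] + b²·Var[T] + c²·Var[A] + 2ab·covariance of Z and T + 2ac·covariance of Z and A + 2bc·covariance of T and A, with a = -5, b = 4.7, c = -4.
= 172.5 + 1104.5 + 118.4 + (-94) + 40 + (-413.6)
= 927.8.

Var[R] = 927.8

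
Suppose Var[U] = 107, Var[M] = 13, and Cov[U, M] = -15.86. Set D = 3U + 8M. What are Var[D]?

Var[D] = a²·Var[U] + b²·Var[M] + 2ab·Cov[U, M] with a = 3, b = 8.
= 3²·107 + 8²·13 + 2·3·8·(-15.86)
= 963 + 832 + (-761.28) = 1033.72.

Var[D] = 1033.72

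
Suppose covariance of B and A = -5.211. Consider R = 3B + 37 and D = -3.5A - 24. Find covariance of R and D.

covariance of R and D = 54.7155

covariance of R and D = a·c·covariance of B and A = 3·(-3.5)·(-5.211) = 54.7155. Additive constants drop out.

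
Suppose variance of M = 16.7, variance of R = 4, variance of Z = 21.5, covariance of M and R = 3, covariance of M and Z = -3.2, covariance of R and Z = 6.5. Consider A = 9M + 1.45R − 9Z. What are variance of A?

variance of A = 3529.66

variance of A = a²·variance of M + b²·variance of R + c²·variance of Z + 2ab·covariance of M and R + 2ac·covariance of M and Z + 2bc·covariance of R and Z, with a = 9, b = 1.45, c = -9.
= 1352.7 + 8.41 + 1741.5 + 78.3 + 518.4 + (-169.65)
= 3529.66.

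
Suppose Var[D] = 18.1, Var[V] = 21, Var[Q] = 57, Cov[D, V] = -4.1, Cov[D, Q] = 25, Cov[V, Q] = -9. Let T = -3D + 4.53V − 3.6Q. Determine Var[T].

Var[T] = a²·Var[D] + b²·Var[V] + c²·Var[Q] + 2ab·Cov[D, V] + 2ac·Cov[D, Q] + 2bc·Cov[V, Q], with a = -3, b = 4.53, c = -3.6.
= 162.9 + 430.9389 + 738.72 + 111.438 + 540 + 293.544
= 2277.5409.

Var[T] = 2277.5409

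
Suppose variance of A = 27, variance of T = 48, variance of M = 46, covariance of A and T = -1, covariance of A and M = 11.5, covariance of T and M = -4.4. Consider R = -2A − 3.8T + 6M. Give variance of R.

variance of R = 2366.56

variance of R = a²·variance of A + b²·variance of T + c²·variance of M + 2ab·covariance of A and T + 2ac·covariance of A and M + 2bc·covariance of T and M, with a = -2, b = -3.8, c = 6.
= 108 + 693.12 + 1656 + (-15.2) + (-276) + 200.64
= 2366.56.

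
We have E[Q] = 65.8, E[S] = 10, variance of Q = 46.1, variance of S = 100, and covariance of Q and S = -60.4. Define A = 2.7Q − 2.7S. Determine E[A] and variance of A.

E[A] = 2.7·E[Q] + (-2.7)·E[S] = 2.7·65.8 + (-2.7)·10 = 150.66.
variance of A = a²·variance of Q + b²·variance of S + 2ab·covariance of Q and S with a = 2.7, b = -2.7.
= 2.7²·46.1 + (-2.7)²·100 + 2·2.7·(-2.7)·(-60.4)
= 336.069 + 729 + 880.632 = 1945.701.

E[A] = 150.66, variance of A = 1945.701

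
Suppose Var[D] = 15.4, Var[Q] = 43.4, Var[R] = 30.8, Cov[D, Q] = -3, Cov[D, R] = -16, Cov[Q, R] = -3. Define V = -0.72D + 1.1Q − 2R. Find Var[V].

Var[V] = 155.56936

Var[V] = a²·Var[D] + b²·Var[Q] + c²·Var[R] + 2ab·Cov[D, Q] + 2ac·Cov[D, R] + 2bc·Cov[Q, R], with a = -0.72, b = 1.1, c = -2.
= 7.98336 + 52.514 + 123.2 + 4.752 + (-46.08) + 13.2
= 155.56936.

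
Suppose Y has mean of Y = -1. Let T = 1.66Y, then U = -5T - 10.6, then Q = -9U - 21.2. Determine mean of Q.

mean of Q = -0.5

mean of T = 1.66·(-1) = -1.66.
mean of U = (-5)·(-1.66) + (-10.6) = -2.3.
mean of Q = (-9)·(-2.3) + (-21.2) = -0.5.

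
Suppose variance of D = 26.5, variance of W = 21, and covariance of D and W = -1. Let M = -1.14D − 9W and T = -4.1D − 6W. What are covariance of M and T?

covariance of M and T = 1214.121

By bilinearity, covariance of M and T = ac·variance of D + bd·variance of W + (ad+bc)·covariance of D and W, with a=-1.14, b=-9, c=-4.1, d=-6.
ac·variance of D = (-1.14)·(-4.1)·26.5 = 123.861
bd·variance of W = (-9)·(-6)·21 = 1134
(ad+bc)·covariance of D and W = (43.74)·(-1) = -43.74
covariance of M and T = 123.861 + 1134 + (-43.74) = 1214.121.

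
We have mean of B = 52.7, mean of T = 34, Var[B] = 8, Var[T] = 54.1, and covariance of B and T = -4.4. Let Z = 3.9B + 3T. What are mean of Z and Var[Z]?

mean of Z = 307.53, Var[Z] = 505.62

mean of Z = 3.9·mean of B + 3·mean of T = 3.9·52.7 + 3·34 = 307.53.
Var[Z] = a²·Var[B] + b²·Var[T] + 2ab·covariance of B and T with a = 3.9, b = 3.
= 3.9²·8 + 3²·54.1 + 2·3.9·3·(-4.4)
= 121.68 + 486.9 + (-102.96) = 505.62.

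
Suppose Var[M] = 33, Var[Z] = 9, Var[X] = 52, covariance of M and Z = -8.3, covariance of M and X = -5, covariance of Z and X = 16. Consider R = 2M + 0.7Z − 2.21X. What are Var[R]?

Var[R] = a²·Var[M] + b²·Var[Z] + c²·Var[X] + 2ab·covariance of M and Z + 2ac·covariance of M and X + 2bc·covariance of Z and X, with a = 2, b = 0.7, c = -2.21.
= 132 + 4.41 + 253.9732 + (-23.24) + 44.2 + (-49.504)
= 361.8392.

Var[R] = 361.8392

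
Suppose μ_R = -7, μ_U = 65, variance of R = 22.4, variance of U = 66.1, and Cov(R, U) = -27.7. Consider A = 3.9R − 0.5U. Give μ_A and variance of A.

μ_A = -59.8, variance of A = 465.259

μ_A = 3.9·μ_R + (-0.5)·μ_U = 3.9·(-7) + (-0.5)·65 = -59.8.
variance of A = a²·variance of R + b²·variance of U + 2ab·Cov(R, U) with a = 3.9, b = -0.5.
= 3.9²·22.4 + (-0.5)²·66.1 + 2·3.9·(-0.5)·(-27.7)
= 340.704 + 16.525 + 108.03 = 465.259.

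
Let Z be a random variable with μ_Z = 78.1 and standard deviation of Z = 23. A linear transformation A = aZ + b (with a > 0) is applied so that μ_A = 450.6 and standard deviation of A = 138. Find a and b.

standard deviation of A = a·standard deviation of Z (a > 0), so a = 138/23 = 6.
μ_A = a·μ_Z + b, so b = 450.6 − 6·78.1 = -18.

a = 6, b = -18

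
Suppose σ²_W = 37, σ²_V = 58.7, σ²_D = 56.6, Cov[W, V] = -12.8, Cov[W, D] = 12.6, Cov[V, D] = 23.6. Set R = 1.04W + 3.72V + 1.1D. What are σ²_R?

σ²_R = a²·σ²_W + b²·σ²_V + c²·σ²_D + 2ab·Cov[W, V] + 2ac·Cov[W, D] + 2bc·Cov[V, D], with a = 1.04, b = 3.72, c = 1.1.
= 40.0192 + 812.31408 + 68.486 + (-99.04128) + 28.8288 + 193.1424
= 1043.7492.

σ²_R = 1043.7492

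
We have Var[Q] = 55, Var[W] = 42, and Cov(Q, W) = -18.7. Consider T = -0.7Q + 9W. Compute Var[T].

Var[T] = a²·Var[Q] + b²·Var[W] + 2ab·Cov(Q, W) with a = -0.7, b = 9.
= (-0.7)²·55 + 9²·42 + 2·(-0.7)·9·(-18.7)
= 26.95 + 3402 + 235.62 = 3664.57.

Var[T] = 3664.57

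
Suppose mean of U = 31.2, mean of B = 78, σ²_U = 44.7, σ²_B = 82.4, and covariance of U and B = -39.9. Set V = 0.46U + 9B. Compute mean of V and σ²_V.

mean of V = 716.352, σ²_V = 6353.48652

mean of V = 0.46·mean of U + 9·mean of B = 0.46·31.2 + 9·78 = 716.352.
σ²_V = a²·σ²_U + b²·σ²_B + 2ab·covariance of U and B with a = 0.46, b = 9.
= 0.46²·44.7 + 9²·82.4 + 2·0.46·9·(-39.9)
= 9.45852 + 6674.4 + (-330.372) = 6353.48652.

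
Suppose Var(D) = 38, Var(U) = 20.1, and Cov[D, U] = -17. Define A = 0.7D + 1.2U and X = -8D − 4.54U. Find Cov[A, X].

Cov[A, X] = -105.0788

By bilinearity, Cov[A, X] = ac·Var(D) + bd·Var(U) + (ad+bc)·Cov[D, U], with a=0.7, b=1.2, c=-8, d=-4.54.
ac·Var(D) = 0.7·(-8)·38 = -212.8
bd·Var(U) = 1.2·(-4.54)·20.1 = -109.5048
(ad+bc)·Cov[D, U] = (-12.778)·(-17) = 217.226
Cov[A, X] = -212.8 + (-109.5048) + 217.226 = -105.0788.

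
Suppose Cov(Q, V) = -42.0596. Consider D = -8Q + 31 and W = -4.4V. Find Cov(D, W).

Cov(D, W) = -1480.49792

Cov(D, W) = a·c·Cov(Q, V) = (-8)·(-4.4)·(-42.0596) = -1480.49792. Additive constants drop out.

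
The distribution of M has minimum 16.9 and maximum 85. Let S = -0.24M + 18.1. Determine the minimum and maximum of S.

min(S) = -2.3, max(S) = 14.044

a = -0.24 < 0, so order reverses: min(S) = a·max(M)+b = (-0.24)·85 + 18.1 = -2.3; max(S) = a·min(M)+b = (-0.24)·16.9 + 18.1 = 14.044.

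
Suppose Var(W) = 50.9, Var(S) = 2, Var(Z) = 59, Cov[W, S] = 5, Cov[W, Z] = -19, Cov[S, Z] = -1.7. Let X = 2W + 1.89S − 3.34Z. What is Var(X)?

Var(X) = 1182.02744

Var(X) = a²·Var(W) + b²·Var(S) + c²·Var(Z) + 2ab·Cov[W, S] + 2ac·Cov[W, Z] + 2bc·Cov[S, Z], with a = 2, b = 1.89, c = -3.34.
= 203.6 + 7.1442 + 658.1804 + 37.8 + 253.84 + 21.46284
= 1182.02744.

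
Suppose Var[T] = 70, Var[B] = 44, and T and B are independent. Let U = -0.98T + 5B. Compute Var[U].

Var[U] = a²·Var[T] + b²·Var[B] + 2ab·Cov[T, B] with a = -0.98, b = 5.
Independence gives Cov[T, B] = 0.
= (-0.98)²·70 + 5²·44 + 2·(-0.98)·5·0
= 67.228 + 1100 + 0 = 1167.228.

Var[U] = 1167.228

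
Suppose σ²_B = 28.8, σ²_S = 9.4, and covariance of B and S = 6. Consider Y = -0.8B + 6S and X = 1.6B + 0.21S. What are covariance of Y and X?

By bilinearity, covariance of Y and X = ac·σ²_B + bd·σ²_S + (ad+bc)·covariance of B and S, with a=-0.8, b=6, c=1.6, d=0.21.
ac·σ²_B = (-0.8)·1.6·28.8 = -36.864
bd·σ²_S = 6·0.21·9.4 = 11.844
(ad+bc)·covariance of B and S = (9.432)·6 = 56.592
covariance of Y and X = -36.864 + 11.844 + 56.592 = 31.572.

covariance of Y and X = 31.572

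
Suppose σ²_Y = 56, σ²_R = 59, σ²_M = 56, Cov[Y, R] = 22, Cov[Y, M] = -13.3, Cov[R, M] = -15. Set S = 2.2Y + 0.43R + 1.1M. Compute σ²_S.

σ²_S = a²·σ²_Y + b²·σ²_R + c²·σ²_M + 2ab·Cov[Y, R] + 2ac·Cov[Y, M] + 2bc·Cov[R, M], with a = 2.2, b = 0.43, c = 1.1.
= 271.04 + 10.9091 + 67.76 + 41.624 + (-64.372) + (-14.19)
= 312.7711.

σ²_S = 312.7711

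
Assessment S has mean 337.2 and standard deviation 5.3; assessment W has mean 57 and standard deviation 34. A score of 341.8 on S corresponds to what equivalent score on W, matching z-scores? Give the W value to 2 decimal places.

W = 86.51

z = (341.8 − 337.2)/5.3 ≈ 0.8679.
W = 57 + z·34 = 57 + (341.8 − 337.2)·34/5.3 ≈ 86.51.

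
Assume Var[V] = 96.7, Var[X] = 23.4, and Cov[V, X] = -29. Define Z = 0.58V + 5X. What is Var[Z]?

Var[Z] = 449.32988

Var[Z] = a²·Var[V] + b²·Var[X] + 2ab·Cov[V, X] with a = 0.58, b = 5.
= 0.58²·96.7 + 5²·23.4 + 2·0.58·5·(-29)
= 32.52988 + 585 + (-168.2) = 449.32988.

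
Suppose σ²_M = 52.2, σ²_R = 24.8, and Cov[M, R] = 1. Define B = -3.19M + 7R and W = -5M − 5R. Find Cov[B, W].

Cov[B, W] = -54.46

By bilinearity, Cov[B, W] = ac·σ²_M + bd·σ²_R + (ad+bc)·Cov[M, R], with a=-3.19, b=7, c=-5, d=-5.
ac·σ²_M = (-3.19)·(-5)·52.2 = 832.59
bd·σ²_R = 7·(-5)·24.8 = -868
(ad+bc)·Cov[M, R] = (-19.05)·1 = -19.05
Cov[B, W] = 832.59 + (-868) + (-19.05) = -54.46.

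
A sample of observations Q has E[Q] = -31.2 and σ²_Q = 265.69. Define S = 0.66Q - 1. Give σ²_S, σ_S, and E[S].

σ²_S = 115.734564, σ_S = 10.758, E[S] = -21.592

S = 0.66Q - 1 is linear with a = 0.66, b = -1.
σ²_S = a²·σ²_Q = 0.66²·265.69 = 115.734564 (the additive constant -1 does not affect variance).
σ_Q = √265.69 = 16.3.
σ_S = |a|·σ_Q = |0.66|·16.3 = 10.758.
E[S] = a·E[Q] + b = 0.66·(-31.2) + (-1) = -21.592.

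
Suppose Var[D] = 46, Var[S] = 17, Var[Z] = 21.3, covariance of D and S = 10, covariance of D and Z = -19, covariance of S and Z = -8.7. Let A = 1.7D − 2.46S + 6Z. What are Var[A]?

Var[A] = 788.2012

Var[A] = a²·Var[D] + b²·Var[S] + c²·Var[Z] + 2ab·covariance of D and S + 2ac·covariance of D and Z + 2bc·covariance of S and Z, with a = 1.7, b = -2.46, c = 6.
= 132.94 + 102.8772 + 766.8 + (-83.64) + (-387.6) + 256.824
= 788.2012.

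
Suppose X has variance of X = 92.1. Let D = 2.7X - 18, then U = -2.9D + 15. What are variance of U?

variance of D = 2.7²·92.1 = 671.409.
variance of U = (-2.9)²·671.409 = 5646.54969.

variance of U = 5646.54969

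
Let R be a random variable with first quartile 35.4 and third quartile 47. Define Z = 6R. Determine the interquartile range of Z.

IQR of R = Q3 − Q1 = 47 − 35.4 = 11.6.
Under Z = aR + b, IQR(Z) = |a|·IQR(R) = |6|·11.6 = 69.6 (shifts cancel; spread scales by |a|).

IQR(Z) = 69.6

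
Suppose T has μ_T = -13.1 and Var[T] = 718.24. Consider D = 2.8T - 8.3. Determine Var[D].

D = 2.8T - 8.3 is linear with a = 2.8, b = -8.3.
Var[D] = a²·Var[T] = 2.8²·718.24 = 5631.0016 (the additive constant -8.3 does not affect variance).

Var[D] = 5631.0016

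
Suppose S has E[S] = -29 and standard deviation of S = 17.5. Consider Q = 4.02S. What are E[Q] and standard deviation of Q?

Q = 4.02S is linear with a = 4.02, b = 0.
E[Q] = a·E[S] + b = 4.02·(-29) = -116.58.
standard deviation of Q = |a|·standard deviation of S = |4.02|·17.5 = 70.35.

E[Q] = -116.58, standard deviation of Q = 70.35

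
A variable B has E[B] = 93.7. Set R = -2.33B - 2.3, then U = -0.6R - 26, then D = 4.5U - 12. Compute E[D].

E[R] = (-2.33)·93.7 + (-2.3) = -220.621.
E[U] = (-0.6)·(-220.621) + (-26) = 106.3726.
E[D] = 4.5·106.3726 + (-12) = 466.6767.

E[D] = 466.6767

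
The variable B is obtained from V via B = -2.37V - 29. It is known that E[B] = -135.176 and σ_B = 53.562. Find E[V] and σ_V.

From B = -2.37V - 29: E[B] = a·E[V] + b, so E[V] = (E[B] − b)/a = (-135.176 − (-29))/(-2.37) = 44.8.
σ_B = |a|·σ_V, so σ_V = 53.562/|-2.37| = 22.6.

E[V] = 44.8, σ_V = 22.6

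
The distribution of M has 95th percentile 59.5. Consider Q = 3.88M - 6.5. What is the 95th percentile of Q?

95th percentile of Q = 224.36

Since a = 3.88 > 0 the transformation is increasing, so the 95th percentile of Q = a·(P_{95} of M) + b = 3.88·59.5 + (-6.5) = 224.36.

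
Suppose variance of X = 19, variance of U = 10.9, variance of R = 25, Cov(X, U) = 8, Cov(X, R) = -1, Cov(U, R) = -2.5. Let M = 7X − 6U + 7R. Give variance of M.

variance of M = a²·variance of X + b²·variance of U + c²·variance of R + 2ab·Cov(X, U) + 2ac·Cov(X, R) + 2bc·Cov(U, R), with a = 7, b = -6, c = 7.
= 931 + 392.4 + 1225 + (-672) + (-98) + 210
= 1988.4.

variance of M = 1988.4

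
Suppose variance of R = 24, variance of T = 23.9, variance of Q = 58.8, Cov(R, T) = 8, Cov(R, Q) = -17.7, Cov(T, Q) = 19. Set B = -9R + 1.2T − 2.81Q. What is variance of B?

variance of B = a²·variance of R + b²·variance of T + c²·variance of Q + 2ab·Cov(R, T) + 2ac·Cov(R, Q) + 2bc·Cov(T, Q), with a = -9, b = 1.2, c = -2.81.
= 1944 + 34.416 + 464.29068 + (-172.8) + (-895.266) + (-128.136)
= 1246.50468.

variance of B = 1246.50468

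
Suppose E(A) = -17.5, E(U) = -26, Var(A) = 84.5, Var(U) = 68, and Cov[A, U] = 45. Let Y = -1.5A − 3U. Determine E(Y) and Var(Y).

E(Y) = (-1.5)·E(A) + (-3)·E(U) = (-1.5)·(-17.5) + (-3)·(-26) = 104.25.
Var(Y) = a²·Var(A) + b²·Var(U) + 2ab·Cov[A, U] with a = -1.5, b = -3.
= (-1.5)²·84.5 + (-3)²·68 + 2·(-1.5)·(-3)·45
= 190.125 + 612 + 405 = 1207.125.

E(Y) = 104.25, Var(Y) = 1207.125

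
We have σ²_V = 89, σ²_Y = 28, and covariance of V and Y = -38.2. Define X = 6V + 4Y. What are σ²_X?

σ²_X = 1818.4

σ²_X = a²·σ²_V + b²·σ²_Y + 2ab·covariance of V and Y with a = 6, b = 4.
= 6²·89 + 4²·28 + 2·6·4·(-38.2)
= 3204 + 448 + (-1833.6) = 1818.4.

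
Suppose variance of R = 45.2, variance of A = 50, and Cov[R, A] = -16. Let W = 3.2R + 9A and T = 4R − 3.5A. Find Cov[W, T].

By bilinearity, Cov[W, T] = ac·variance of R + bd·variance of A + (ad+bc)·Cov[R, A], with a=3.2, b=9, c=4, d=-3.5.
ac·variance of R = 3.2·4·45.2 = 578.56
bd·variance of A = 9·(-3.5)·50 = -1575
(ad+bc)·Cov[R, A] = (24.8)·(-16) = -396.8
Cov[W, T] = 578.56 + (-1575) + (-396.8) = -1393.24.

Cov[W, T] = -1393.24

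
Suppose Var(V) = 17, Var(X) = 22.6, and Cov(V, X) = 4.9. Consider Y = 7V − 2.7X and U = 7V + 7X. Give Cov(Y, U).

By bilinearity, Cov(Y, U) = ac·Var(V) + bd·Var(X) + (ad+bc)·Cov(V, X), with a=7, b=-2.7, c=7, d=7.
ac·Var(V) = 7·7·17 = 833
bd·Var(X) = (-2.7)·7·22.6 = -427.14
(ad+bc)·Cov(V, X) = (30.1)·4.9 = 147.49
Cov(Y, U) = 833 + (-427.14) + 147.49 = 553.35.

Cov(Y, U) = 553.35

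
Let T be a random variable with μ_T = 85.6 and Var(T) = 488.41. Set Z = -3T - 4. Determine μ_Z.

μ_Z = -260.8

Z = -3T - 4 is linear with a = -3, b = -4.
μ_Z = a·μ_T + b = (-3)·85.6 + (-4) = -260.8.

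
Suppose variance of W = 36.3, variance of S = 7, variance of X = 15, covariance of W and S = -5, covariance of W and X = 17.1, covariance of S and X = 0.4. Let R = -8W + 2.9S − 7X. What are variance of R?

variance of R = a²·variance of W + b²·variance of S + c²·variance of X + 2ab·covariance of W and S + 2ac·covariance of W and X + 2bc·covariance of S and X, with a = -8, b = 2.9, c = -7.
= 2323.2 + 58.87 + 735 + 232 + 1915.2 + (-16.24)
= 5248.03.

variance of R = 5248.03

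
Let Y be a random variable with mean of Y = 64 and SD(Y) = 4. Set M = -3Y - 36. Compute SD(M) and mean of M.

M = -3Y - 36 is linear with a = -3, b = -36.
SD(M) = |a|·SD(Y) = |-3|·4 = 12.
mean of M = a·mean of Y + b = (-3)·64 + (-36) = -228.

SD(M) = 12, mean of M = -228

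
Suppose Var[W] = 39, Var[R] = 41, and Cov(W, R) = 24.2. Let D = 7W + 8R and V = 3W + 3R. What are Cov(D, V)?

Cov(D, V) = 2892

By bilinearity, Cov(D, V) = ac·Var[W] + bd·Var[R] + (ad+bc)·Cov(W, R), with a=7, b=8, c=3, d=3.
ac·Var[W] = 7·3·39 = 819
bd·Var[R] = 8·3·41 = 984
(ad+bc)·Cov(W, R) = (45)·24.2 = 1089
Cov(D, V) = 819 + 984 + 1089 = 2892.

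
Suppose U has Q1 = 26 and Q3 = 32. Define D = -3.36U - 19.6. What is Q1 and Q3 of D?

a = -3.36 < 0 reverses order: Q1(D) comes from Q3(U), Q3(D) from Q1(U).
Q1(D) = (-3.36)·32 + (-19.6) = -127.12; Q3(D) = (-3.36)·26 + (-19.6) = -106.96.

Q1(D) = -127.12, Q3(D) = -106.96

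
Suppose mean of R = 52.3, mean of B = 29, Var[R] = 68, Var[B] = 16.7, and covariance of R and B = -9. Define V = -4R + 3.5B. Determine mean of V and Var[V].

mean of V = -107.7, Var[V] = 1544.575

mean of V = (-4)·mean of R + 3.5·mean of B = (-4)·52.3 + 3.5·29 = -107.7.
Var[V] = a²·Var[R] + b²·Var[B] + 2ab·covariance of R and B with a = -4, b = 3.5.
= (-4)²·68 + 3.5²·16.7 + 2·(-4)·3.5·(-9)
= 1088 + 204.575 + 252 = 1544.575.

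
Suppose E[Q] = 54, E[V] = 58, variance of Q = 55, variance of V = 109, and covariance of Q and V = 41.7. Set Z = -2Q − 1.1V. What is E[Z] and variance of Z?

E[Z] = -171.8, variance of Z = 535.37

E[Z] = (-2)·E[Q] + (-1.1)·E[V] = (-2)·54 + (-1.1)·58 = -171.8.
variance of Z = a²·variance of Q + b²·variance of V + 2ab·covariance of Q and V with a = -2, b = -1.1.
= (-2)²·55 + (-1.1)²·109 + 2·(-2)·(-1.1)·41.7
= 220 + 131.89 + 183.48 = 535.37.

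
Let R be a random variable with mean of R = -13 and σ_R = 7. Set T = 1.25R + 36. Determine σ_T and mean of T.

σ_T = 8.75, mean of T = 19.75

T = 1.25R + 36 is linear with a = 1.25, b = 36.
σ_T = |a|·σ_R = |1.25|·7 = 8.75.
mean of T = a·mean of R + b = 1.25·(-13) + 36 = 19.75.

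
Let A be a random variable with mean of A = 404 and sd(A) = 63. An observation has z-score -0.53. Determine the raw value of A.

A = 370.61

A = mean of A + z·sd(A) = 404 + (-0.53)·63 = 370.61.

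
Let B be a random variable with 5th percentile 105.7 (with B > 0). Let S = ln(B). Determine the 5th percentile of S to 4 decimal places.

5th percentile of S = 4.6606

ln(B) is increasing, so P_{5}(S) = g(P_{5}(B)) ≈ 4.6606.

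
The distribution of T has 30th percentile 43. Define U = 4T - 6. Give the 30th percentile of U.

30th percentile of U = 166

Since a = 4 > 0 the transformation is increasing, so the 30th percentile of U = a·(P_{30} of T) + b = 4·43 + (-6) = 166.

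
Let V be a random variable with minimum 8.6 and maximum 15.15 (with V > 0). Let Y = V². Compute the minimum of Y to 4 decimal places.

V² is increasing on this domain, so min(Y) comes from min(V) = 8.6: min(Y) = square(8.6) = 73.96.

min(Y) = 73.96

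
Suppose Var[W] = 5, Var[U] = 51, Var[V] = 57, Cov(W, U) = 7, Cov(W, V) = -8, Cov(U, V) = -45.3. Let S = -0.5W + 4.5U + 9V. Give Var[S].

Var[S] = a²·Var[W] + b²·Var[U] + c²·Var[V] + 2ab·Cov(W, U) + 2ac·Cov(W, V) + 2bc·Cov(U, V), with a = -0.5, b = 4.5, c = 9.
= 1.25 + 1032.75 + 4617 + (-31.5) + 72 + (-3669.3)
= 2022.2.

Var[S] = 2022.2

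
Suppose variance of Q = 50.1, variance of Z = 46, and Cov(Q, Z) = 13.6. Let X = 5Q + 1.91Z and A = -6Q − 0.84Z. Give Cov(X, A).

Cov(X, A) = -1789.7784

By bilinearity, Cov(X, A) = ac·variance of Q + bd·variance of Z + (ad+bc)·Cov(Q, Z), with a=5, b=1.91, c=-6, d=-0.84.
ac·variance of Q = 5·(-6)·50.1 = -1503
bd·variance of Z = 1.91·(-0.84)·46 = -73.8024
(ad+bc)·Cov(Q, Z) = (-15.66)·13.6 = -212.976
Cov(X, A) = -1503 + (-73.8024) + (-212.976) = -1789.7784.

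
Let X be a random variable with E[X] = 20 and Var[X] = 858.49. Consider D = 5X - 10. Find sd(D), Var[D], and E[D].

D = 5X - 10 is linear with a = 5, b = -10.
sd(X) = √858.49 = 29.3.
sd(D) = |a|·sd(X) = |5|·29.3 = 146.5.
Var[D] = a²·Var[X] = 5²·858.49 = 21462.25 (the additive constant -10 does not affect variance).
E[D] = a·E[X] + b = 5·20 + (-10) = 90.

sd(D) = 146.5, Var[D] = 21462.25, E[D] = 90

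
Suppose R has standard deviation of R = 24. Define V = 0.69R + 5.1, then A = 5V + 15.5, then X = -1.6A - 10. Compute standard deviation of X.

standard deviation of V = |0.69|·24 = 16.56.
standard deviation of A = |5|·16.56 = 82.8.
standard deviation of X = |-1.6|·82.8 = 132.48.

standard deviation of X = 132.48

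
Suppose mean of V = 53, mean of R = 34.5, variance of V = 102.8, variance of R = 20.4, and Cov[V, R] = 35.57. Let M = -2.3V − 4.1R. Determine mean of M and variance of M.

mean of M = (-2.3)·mean of V + (-4.1)·mean of R = (-2.3)·53 + (-4.1)·34.5 = -263.35.
variance of M = a²·variance of V + b²·variance of R + 2ab·Cov[V, R] with a = -2.3, b = -4.1.
= (-2.3)²·102.8 + (-4.1)²·20.4 + 2·(-2.3)·(-4.1)·35.57
= 543.812 + 342.924 + 670.8502 = 1557.5862.

mean of M = -263.35, variance of M = 1557.5862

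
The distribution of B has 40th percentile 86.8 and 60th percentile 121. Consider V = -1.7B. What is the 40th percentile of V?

40th percentile of V = -205.7

Since a = -1.7 < 0 the transformation is decreasing, reversing order: the 40th percentile of V corresponds to the 60th percentile of B.
So P_{40}(V) = a·P_{60}(B) + b = (-1.7)·121 = -205.7.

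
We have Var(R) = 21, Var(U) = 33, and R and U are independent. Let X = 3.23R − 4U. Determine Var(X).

Var(X) = 747.0909

Var(X) = a²·Var(R) + b²·Var(U) + 2ab·covariance of R and U with a = 3.23, b = -4.
Independence gives covariance of R and U = 0.
= 3.23²·21 + (-4)²·33 + 2·3.23·(-4)·0
= 219.0909 + 528 + 0 = 747.0909.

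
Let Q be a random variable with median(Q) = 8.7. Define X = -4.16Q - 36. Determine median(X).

A linear map preserves order up to sign, so median(X) = a·median(Q) + b = (-4.16)·8.7 + (-36) = -72.192.

median(X) = -72.192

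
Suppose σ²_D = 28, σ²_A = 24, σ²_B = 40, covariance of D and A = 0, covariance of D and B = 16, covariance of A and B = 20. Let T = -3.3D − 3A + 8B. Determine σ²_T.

σ²_T = 1276.12

σ²_T = a²·σ²_D + b²·σ²_A + c²·σ²_B + 2ab·covariance of D and A + 2ac·covariance of D and B + 2bc·covariance of A and B, with a = -3.3, b = -3, c = 8.
= 304.92 + 216 + 2560 + 0 + (-844.8) + (-960)
= 1276.12.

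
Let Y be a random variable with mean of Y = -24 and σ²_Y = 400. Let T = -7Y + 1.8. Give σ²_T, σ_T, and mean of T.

T = -7Y + 1.8 is linear with a = -7, b = 1.8.
σ²_T = a²·σ²_Y = (-7)²·400 = 19600 (the additive constant 1.8 does not affect variance).
σ_Y = √400 = 20.
σ_T = |a|·σ_Y = |-7|·20 = 140.
mean of T = a·mean of Y + b = (-7)·(-24) + 1.8 = 169.8.

σ²_T = 19600, σ_T = 140, mean of T = 169.8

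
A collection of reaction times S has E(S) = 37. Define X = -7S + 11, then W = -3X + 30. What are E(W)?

E(W) = 774

E(X) = (-7)·37 + 11 = -248.
E(W) = (-3)·(-248) + 30 = 774.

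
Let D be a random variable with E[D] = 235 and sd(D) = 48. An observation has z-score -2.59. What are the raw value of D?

D = 110.68

D = E[D] + z·sd(D) = 235 + (-2.59)·48 = 110.68.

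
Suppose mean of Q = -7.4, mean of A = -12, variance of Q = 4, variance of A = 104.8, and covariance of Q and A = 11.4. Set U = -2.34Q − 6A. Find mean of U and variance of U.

mean of U = 89.316, variance of U = 4114.8144

mean of U = (-2.34)·mean of Q + (-6)·mean of A = (-2.34)·(-7.4) + (-6)·(-12) = 89.316.
variance of U = a²·variance of Q + b²·variance of A + 2ab·covariance of Q and A with a = -2.34, b = -6.
= (-2.34)²·4 + (-6)²·104.8 + 2·(-2.34)·(-6)·11.4
= 21.9024 + 3772.8 + 320.112 = 4114.8144.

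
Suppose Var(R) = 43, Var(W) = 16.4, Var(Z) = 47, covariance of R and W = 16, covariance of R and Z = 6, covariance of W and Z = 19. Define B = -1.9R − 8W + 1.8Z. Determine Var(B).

Var(B) = a²·Var(R) + b²·Var(W) + c²·Var(Z) + 2ab·covariance of R and W + 2ac·covariance of R and Z + 2bc·covariance of W and Z, with a = -1.9, b = -8, c = 1.8.
= 155.23 + 1049.6 + 152.28 + 486.4 + (-41.04) + (-547.2)
= 1255.27.

Var(B) = 1255.27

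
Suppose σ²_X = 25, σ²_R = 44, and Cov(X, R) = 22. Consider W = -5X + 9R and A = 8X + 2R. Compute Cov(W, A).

By bilinearity, Cov(W, A) = ac·σ²_X + bd·σ²_R + (ad+bc)·Cov(X, R), with a=-5, b=9, c=8, d=2.
ac·σ²_X = (-5)·8·25 = -1000
bd·σ²_R = 9·2·44 = 792
(ad+bc)·Cov(X, R) = (62)·22 = 1364
Cov(W, A) = -1000 + 792 + 1364 = 1156.

Cov(W, A) = 1156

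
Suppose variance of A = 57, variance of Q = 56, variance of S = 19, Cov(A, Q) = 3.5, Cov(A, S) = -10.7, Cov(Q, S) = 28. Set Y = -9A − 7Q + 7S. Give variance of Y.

variance of Y = a²·variance of A + b²·variance of Q + c²·variance of S + 2ab·Cov(A, Q) + 2ac·Cov(A, S) + 2bc·Cov(Q, S), with a = -9, b = -7, c = 7.
= 4617 + 2744 + 931 + 441 + 1348.2 + (-2744)
= 7337.2.

variance of Y = 7337.2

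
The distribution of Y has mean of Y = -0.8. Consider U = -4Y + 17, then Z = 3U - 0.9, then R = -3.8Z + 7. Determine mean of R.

mean of U = (-4)·(-0.8) + 17 = 20.2.
mean of Z = 3·20.2 + (-0.9) = 59.7.
mean of R = (-3.8)·59.7 + 7 = -219.86.

mean of R = -219.86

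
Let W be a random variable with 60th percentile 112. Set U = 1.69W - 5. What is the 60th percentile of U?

Since a = 1.69 > 0 the transformation is increasing, so the 60th percentile of U = a·(P_{60} of W) + b = 1.69·112 + (-5) = 184.28.

60th percentile of U = 184.28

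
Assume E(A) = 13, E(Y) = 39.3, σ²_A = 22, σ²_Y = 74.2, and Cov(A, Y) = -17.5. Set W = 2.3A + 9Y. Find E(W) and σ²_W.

E(W) = 383.6, σ²_W = 5402.08

E(W) = 2.3·E(A) + 9·E(Y) = 2.3·13 + 9·39.3 = 383.6.
σ²_W = a²·σ²_A + b²·σ²_Y + 2ab·Cov(A, Y) with a = 2.3, b = 9.
= 2.3²·22 + 9²·74.2 + 2·2.3·9·(-17.5)
= 116.38 + 6010.2 + (-724.5) = 5402.08.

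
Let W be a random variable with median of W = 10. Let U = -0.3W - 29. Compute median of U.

median of U = -32

A linear map preserves order up to sign, so median of U = a·median of W + b = (-0.3)·10 + (-29) = -32.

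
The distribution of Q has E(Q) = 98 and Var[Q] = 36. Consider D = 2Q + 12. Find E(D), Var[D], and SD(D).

D = 2Q + 12 is linear with a = 2, b = 12.
E(D) = a·E(Q) + b = 2·98 + 12 = 208.
Var[D] = a²·Var[Q] = 2²·36 = 144 (the additive constant 12 does not affect variance).
SD(Q) = √36 = 6.
SD(D) = |a|·SD(Q) = |2|·6 = 12.

E(D) = 208, Var[D] = 144, SD(D) = 12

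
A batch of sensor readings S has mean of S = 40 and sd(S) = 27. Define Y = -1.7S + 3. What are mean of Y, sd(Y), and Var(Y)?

Y = -1.7S + 3 is linear with a = -1.7, b = 3.
mean of Y = a·mean of S + b = (-1.7)·40 + 3 = -65.
sd(Y) = |a|·sd(S) = |-1.7|·27 = 45.9.
Var(S) = 27² = 729.
Var(Y) = a²·Var(S) = (-1.7)²·729 = 2106.81 (the additive constant 3 does not affect variance).

mean of Y = -65, sd(Y) = 45.9, Var(Y) = 2106.81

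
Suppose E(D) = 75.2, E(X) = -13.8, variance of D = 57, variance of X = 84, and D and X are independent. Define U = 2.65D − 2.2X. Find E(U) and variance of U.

E(U) = 2.65·E(D) + (-2.2)·E(X) = 2.65·75.2 + (-2.2)·(-13.8) = 229.64.
variance of U = a²·variance of D + b²·variance of X + 2ab·Cov[D, X] with a = 2.65, b = -2.2.
Independence gives Cov[D, X] = 0.
= 2.65²·57 + (-2.2)²·84 + 2·2.65·(-2.2)·0
= 400.2825 + 406.56 + 0 = 806.8425.

E(U) = 229.64, variance of U = 806.8425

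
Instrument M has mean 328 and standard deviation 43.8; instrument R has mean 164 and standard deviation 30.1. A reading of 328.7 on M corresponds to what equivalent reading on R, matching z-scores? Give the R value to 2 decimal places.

R = 164.48

z = (328.7 − 328)/43.8 ≈ 0.016.
R = 164 + z·30.1 = 164 + (328.7 − 328)·30.1/43.8 ≈ 164.48.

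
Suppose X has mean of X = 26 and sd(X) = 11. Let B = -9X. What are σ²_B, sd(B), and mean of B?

σ²_B = 9801, sd(B) = 99, mean of B = -234

B = -9X is linear with a = -9, b = 0.
σ²_X = 11² = 121.
σ²_B = a²·σ²_X = (-9)²·121 = 9801.
sd(B) = |a|·sd(X) = |-9|·11 = 99.
mean of B = a·mean of X + b = (-9)·26 = -234.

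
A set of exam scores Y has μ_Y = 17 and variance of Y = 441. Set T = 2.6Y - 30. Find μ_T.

T = 2.6Y - 30 is linear with a = 2.6, b = -30.
μ_T = a·μ_Y + b = 2.6·17 + (-30) = 14.2.

μ_T = 14.2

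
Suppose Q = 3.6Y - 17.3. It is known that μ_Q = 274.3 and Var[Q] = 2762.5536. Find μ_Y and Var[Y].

μ_Y = 81, Var[Y] = 213.16

From Q = 3.6Y - 17.3: μ_Q = a·μ_Y + b, so μ_Y = (μ_Q − b)/a = (274.3 − (-17.3))/3.6 = 81.
Var[Q] = a²·Var[Y], so Var[Y] = 2762.5536/3.6² = 213.16.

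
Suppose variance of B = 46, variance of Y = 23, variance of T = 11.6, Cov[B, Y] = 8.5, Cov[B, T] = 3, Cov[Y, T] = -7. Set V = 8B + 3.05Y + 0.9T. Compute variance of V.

variance of V = a²·variance of B + b²·variance of Y + c²·variance of T + 2ab·Cov[B, Y] + 2ac·Cov[B, T] + 2bc·Cov[Y, T], with a = 8, b = 3.05, c = 0.9.
= 2944 + 213.9575 + 9.396 + 414.8 + 43.2 + (-38.43)
= 3586.9235.

variance of V = 3586.9235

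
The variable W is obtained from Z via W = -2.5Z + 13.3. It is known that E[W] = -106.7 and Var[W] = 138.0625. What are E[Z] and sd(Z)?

E[Z] = 48, sd(Z) = 4.7

From W = -2.5Z + 13.3: E[W] = a·E[Z] + b, so E[Z] = (E[W] − b)/a = (-106.7 − 13.3)/(-2.5) = 48.
sd(W) = √138.0625 = 11.75.
sd(W) = |a|·sd(Z), so sd(Z) = 11.75/|-2.5| = 4.7.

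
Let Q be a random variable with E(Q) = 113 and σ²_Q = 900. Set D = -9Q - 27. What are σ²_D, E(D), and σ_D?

σ²_D = 72900, E(D) = -1044, σ_D = 270

D = -9Q - 27 is linear with a = -9, b = -27.
σ²_D = a²·σ²_Q = (-9)²·900 = 72900 (the additive constant -27 does not affect variance).
E(D) = a·E(Q) + b = (-9)·113 + (-27) = -1044.
σ_Q = √900 = 30.
σ_D = |a|·σ_Q = |-9|·30 = 270.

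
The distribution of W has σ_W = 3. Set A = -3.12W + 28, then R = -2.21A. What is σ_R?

σ_R = 20.6856

σ_A = |-3.12|·3 = 9.36.
σ_R = |-2.21|·9.36 = 20.6856.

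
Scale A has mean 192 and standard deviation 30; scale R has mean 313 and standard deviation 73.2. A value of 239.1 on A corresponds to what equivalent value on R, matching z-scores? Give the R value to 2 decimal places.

z = (239.1 − 192)/30 = 1.57.
R = 313 + z·73.2 = 313 + (239.1 − 192)·73.2/30 ≈ 427.92.

R = 427.92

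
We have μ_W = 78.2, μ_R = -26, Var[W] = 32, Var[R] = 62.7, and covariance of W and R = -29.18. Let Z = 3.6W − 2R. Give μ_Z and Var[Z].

μ_Z = 3.6·μ_W + (-2)·μ_R = 3.6·78.2 + (-2)·(-26) = 333.52.
Var[Z] = a²·Var[W] + b²·Var[R] + 2ab·covariance of W and R with a = 3.6, b = -2.
= 3.6²·32 + (-2)²·62.7 + 2·3.6·(-2)·(-29.18)
= 414.72 + 250.8 + 420.192 = 1085.712.

μ_Z = 333.52, Var[Z] = 1085.712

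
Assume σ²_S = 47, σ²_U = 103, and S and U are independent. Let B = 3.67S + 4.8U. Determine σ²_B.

σ²_B = 3006.1583

σ²_B = a²·σ²_S + b²·σ²_U + 2ab·Cov(S, U) with a = 3.67, b = 4.8.
Independence gives Cov(S, U) = 0.
= 3.67²·47 + 4.8²·103 + 2·3.67·4.8·0
= 633.0383 + 2373.12 + 0 = 3006.1583.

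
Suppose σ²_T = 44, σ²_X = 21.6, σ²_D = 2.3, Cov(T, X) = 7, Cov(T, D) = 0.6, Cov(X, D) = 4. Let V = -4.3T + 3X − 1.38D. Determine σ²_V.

σ²_V = a²·σ²_T + b²·σ²_X + c²·σ²_D + 2ab·Cov(T, X) + 2ac·Cov(T, D) + 2bc·Cov(X, D), with a = -4.3, b = 3, c = -1.38.
= 813.56 + 194.4 + 4.38012 + (-180.6) + 7.1208 + (-33.12)
= 805.74092.

σ²_V = 805.74092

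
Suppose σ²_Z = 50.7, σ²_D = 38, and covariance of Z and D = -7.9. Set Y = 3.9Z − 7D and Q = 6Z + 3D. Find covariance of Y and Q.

covariance of Y and Q = 627.75

By bilinearity, covariance of Y and Q = ac·σ²_Z + bd·σ²_D + (ad+bc)·covariance of Z and D, with a=3.9, b=-7, c=6, d=3.
ac·σ²_Z = 3.9·6·50.7 = 1186.38
bd·σ²_D = (-7)·3·38 = -798
(ad+bc)·covariance of Z and D = (-30.3)·(-7.9) = 239.37
covariance of Y and Q = 1186.38 + (-798) + 239.37 = 627.75.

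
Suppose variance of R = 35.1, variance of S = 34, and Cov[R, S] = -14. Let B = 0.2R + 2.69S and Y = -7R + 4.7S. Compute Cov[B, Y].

By bilinearity, Cov[B, Y] = ac·variance of R + bd·variance of S + (ad+bc)·Cov[R, S], with a=0.2, b=2.69, c=-7, d=4.7.
ac·variance of R = 0.2·(-7)·35.1 = -49.14
bd·variance of S = 2.69·4.7·34 = 429.862
(ad+bc)·Cov[R, S] = (-17.89)·(-14) = 250.46
Cov[B, Y] = -49.14 + 429.862 + 250.46 = 631.182.

Cov[B, Y] = 631.182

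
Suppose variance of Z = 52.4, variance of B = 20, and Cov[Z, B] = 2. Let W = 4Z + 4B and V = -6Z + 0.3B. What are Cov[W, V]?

By bilinearity, Cov[W, V] = ac·variance of Z + bd·variance of B + (ad+bc)·Cov[Z, B], with a=4, b=4, c=-6, d=0.3.
ac·variance of Z = 4·(-6)·52.4 = -1257.6
bd·variance of B = 4·0.3·20 = 24
(ad+bc)·Cov[Z, B] = (-22.8)·2 = -45.6
Cov[W, V] = -1257.6 + 24 + (-45.6) = -1279.2.

Cov[W, V] = -1279.2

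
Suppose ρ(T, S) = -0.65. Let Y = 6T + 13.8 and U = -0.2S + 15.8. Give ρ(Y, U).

ρ(Y, U) = 0.65

Linear rescalings preserve |correlation|; the slopes 6 and -0.2 have opposite signs, so the correlation flips sign: ρ(Y, U) = −ρ(T, S) = 0.65.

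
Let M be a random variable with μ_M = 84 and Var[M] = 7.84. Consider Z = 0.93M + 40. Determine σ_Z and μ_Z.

Z = 0.93M + 40 is linear with a = 0.93, b = 40.
σ_M = √7.84 = 2.8.
σ_Z = |a|·σ_M = |0.93|·2.8 = 2.604.
μ_Z = a·μ_M + b = 0.93·84 + 40 = 118.12.

σ_Z = 2.604, μ_Z = 118.12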